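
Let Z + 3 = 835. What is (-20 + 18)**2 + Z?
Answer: 836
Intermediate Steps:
Z = 832 (Z = -3 + 835 = 832)
(-20 + 18)**2 + Z = (-20 + 18)**2 + 832 = (-2)**2 + 832 = 4 + 832 = 836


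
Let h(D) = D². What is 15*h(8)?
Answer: 960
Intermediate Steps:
15*h(8) = 15*8² = 15*64 = 960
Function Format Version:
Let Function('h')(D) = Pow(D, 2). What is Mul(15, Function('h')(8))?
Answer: 960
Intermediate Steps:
Mul(15, Function('h')(8)) = Mul(15, Pow(8, 2)) = Mul(15, 64) = 960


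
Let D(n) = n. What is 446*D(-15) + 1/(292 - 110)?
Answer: -1217579/182 ≈ -6690.0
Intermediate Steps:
446*D(-15) + 1/(292 - 110) = 446*(-15) + 1/(292 - 110) = -6690 + 1/182 = -1217579/182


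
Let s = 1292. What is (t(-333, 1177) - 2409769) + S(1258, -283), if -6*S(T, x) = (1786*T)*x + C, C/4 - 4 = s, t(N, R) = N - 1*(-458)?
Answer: 310688978/3 ≈ 1.0356e+8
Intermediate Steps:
t(N, R) = 458 + N (t(N, R) = N + 458 = 458 + N)
C = 5184 (C = 16 + 4*1292 = 16 + 5168 = 5184)
S(T, x) = -864 - 893*T*x/3 (S(T, x) = -((1786*T)*x + 5184)/6 = -(1786*T*x + 5184)/6 = -(5184 + 1786*T*x)/6 = -864 - 893*T*x/3)
(t(-333, 1177) - 2409769) + S(1258, -283) = ((458 - 333) - 2409769) + (-864 - 893/3*1258*(-283)) = (125 - 2409769) + (-864 + 317920502/3) = -2409644 + 317917910/3 = 310688978/3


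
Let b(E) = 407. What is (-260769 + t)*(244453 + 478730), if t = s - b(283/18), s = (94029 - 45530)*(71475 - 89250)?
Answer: -623623047977883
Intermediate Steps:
s = -862069725 (s = 48499*(-17775) = -862069725)
t = -862070132 (t = -862069725 - 1*407 = -862069725 - 407 = -862070132)
(-260769 + t)*(244453 + 478730) = (-260769 - 862070132)*(244453 + 478730) = -862330901*723183 = -623623047977883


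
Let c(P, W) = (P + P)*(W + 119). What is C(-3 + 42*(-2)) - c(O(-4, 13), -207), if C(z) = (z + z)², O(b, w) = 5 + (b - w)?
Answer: 28164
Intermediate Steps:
O(b, w) = 5 + b - w
C(z) = 4*z² (C(z) = (2*z)² = 4*z²)
c(P, W) = 2*P*(119 + W) (c(P, W) = (2*P)*(119 + W) = 2*P*(119 + W))
C(-3 + 42*(-2)) - c(O(-4, 13), -207) = 4*(-3 + 42*(-2))² - 2*(5 - 4 - 1*13)*(119 - 207) = 4*(-3 - 84)² - 2*(5 - 4 - 13)*(-88) = 4*(-87)² - 2*(-12)*(-88) = 4*7569 - 1*2112 = 30276 - 2112 = 28164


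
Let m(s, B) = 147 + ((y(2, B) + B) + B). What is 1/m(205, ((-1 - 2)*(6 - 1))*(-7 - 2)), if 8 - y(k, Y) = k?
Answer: 1/423 ≈ 0.0023641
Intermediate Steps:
y(k, Y) = 8 - k
m(s, B) = 153 + 2*B (m(s, B) = 147 + (((8 - 1*2) + B) + B) = 147 + (((8 - 2) + B) + B) = 147 + ((6 + B) + B) = 147 + (6 + 2*B) = 153 + 2*B)
1/m(205, ((-1 - 2)*(6 - 1))*(-7 - 2)) = 1/(153 + 2*(((-1 - 2)*(6 - 1))*(-7 - 2))) = 1/(153 + 2*(-3*5*(-9))) = 1/(153 + 2*(-15*(-9))) = 1/(153 + 2*135) = 1/(153 + 270) = 1/423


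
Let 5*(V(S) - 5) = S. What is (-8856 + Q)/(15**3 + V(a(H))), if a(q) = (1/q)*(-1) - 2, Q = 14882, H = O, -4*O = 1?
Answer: 15065/8451 ≈ 1.7826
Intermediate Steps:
O = -1/4 (O = -1/4*1 = -1/4 ≈ -0.25000)
H = -1/4 ≈ -0.25000
a(q) = -2 - 1/q (a(q) = -1/q - 2 = -2 - 1/q)
V(S) = 5 + S/5
(-8856 + Q)/(15**3 + V(a(H))) = (-8856 + 14882)/(15**3 + (5 + (-2 - 1/(-1/4))/5)) = 6026/(3375 + (5 + (-2 - 1*(-4))/5)) = 6026/(3375 + (5 + (-2 + 4)/5)) = 6026/(3375 + (5 + (1/5)*2)) = 6026/(3375 + (5 + 2/5)) = 6026/(3375 + 27/5) = 6026/(16902/5) = 6026*(5/16902) = 15065/8451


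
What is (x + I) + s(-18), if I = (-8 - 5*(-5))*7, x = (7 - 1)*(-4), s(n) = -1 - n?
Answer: 112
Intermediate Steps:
x = -24 (x = 6*(-4) = -24)
I = 119 (I = (-8 + 25)*7 = 17*7 = 119)
(x + I) + s(-18) = (-24 + 119) + (-1 - 1*(-18)) = 95 + (-1 + 18) = 95 + 17 = 112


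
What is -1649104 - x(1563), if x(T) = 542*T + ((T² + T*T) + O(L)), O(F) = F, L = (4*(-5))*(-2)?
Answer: -7382228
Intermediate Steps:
L = 40 (L = -20*(-2) = 40)
x(T) = 40 + 2*T² + 542*T (x(T) = 542*T + ((T² + T*T) + 40) = 542*T + ((T² + T²) + 40) = 542*T + (2*T² + 40) = 542*T + (40 + 2*T²) = 40 + 2*T² + 542*T)
-1649104 - x(1563) = -1649104 - (40 + 2*1563² + 542*1563) = -1649104 - (40 + 2*2442969 + 847146) = -1649104 - (40 + 4885938 + 847146) = -1649104 - 1*5733124 = -1649104 - 5733124 = -7382228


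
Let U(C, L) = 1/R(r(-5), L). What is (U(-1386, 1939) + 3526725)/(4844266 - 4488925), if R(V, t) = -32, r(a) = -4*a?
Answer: 112855199/11370912 ≈ 9.9249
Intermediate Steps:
U(C, L) = -1/32 (U(C, L) = 1/(-32) = -1/32)
(U(-1386, 1939) + 3526725)/(4844266 - 4488925) = (-1/32 + 3526725)/(4844266 - 4488925) = (112855199/32)/355341 = (112855199/32)*(1/355341) = 112855199/11370912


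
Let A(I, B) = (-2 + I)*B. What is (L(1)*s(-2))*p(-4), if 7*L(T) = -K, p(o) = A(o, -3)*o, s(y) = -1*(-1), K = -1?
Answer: -72/7 ≈ -10.286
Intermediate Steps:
A(I, B) = B*(-2 + I)
s(y) = 1
p(o) = o*(6 - 3*o) (p(o) = (-3*(-2 + o))*o = (6 - 3*o)*o = o*(6 - 3*o))
L(T) = 1/7 (L(T) = (-1*(-1))/7 = (1/7)*1 = 1/7)
(L(1)*s(-2))*p(-4) = ((1/7)*1)*(3*(-4)*(2 - 1*(-4))) = (3*(-4)*(2 + 4))/7 = (3*(-4)*6)/7 = (1/7)*(-72) = -72/7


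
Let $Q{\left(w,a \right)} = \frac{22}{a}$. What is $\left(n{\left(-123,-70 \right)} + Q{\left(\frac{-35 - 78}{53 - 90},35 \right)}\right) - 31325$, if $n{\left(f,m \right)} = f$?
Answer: $- \frac{1100658}{35} \approx -31447.0$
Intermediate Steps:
$\left(n{\left(-123,-70 \right)} + Q{\left(\frac{-35 - 78}{53 - 90},35 \right)}\right) - 31325 = \left(-123 + \frac{22}{35}\right) - 31325 = - \frac{4283}{35} - 31325 = - \frac{1100658}{35}$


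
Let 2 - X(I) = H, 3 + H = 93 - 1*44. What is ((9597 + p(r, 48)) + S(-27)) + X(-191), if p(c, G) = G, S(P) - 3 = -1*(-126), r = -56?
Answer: 9730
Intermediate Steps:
S(P) = 129 (S(P) = 3 - 1*(-126) = 3 + 126 = 129)
H = 46 (H = -3 + (93 - 1*44) = -3 + (93 - 44) = -3 + 49 = 46)
X(I) = -44 (X(I) = 2 - 1*46 = 2 - 46 = -44)
((9597 + p(r, 48)) + S(-27)) + X(-191) = ((9597 + 48) + 129) - 44 = (9645 + 129) - 44 = 9774 - 44 = 9730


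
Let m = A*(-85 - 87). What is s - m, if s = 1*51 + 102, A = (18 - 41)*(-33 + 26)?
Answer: 27845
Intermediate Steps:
A = 161 (A = -23*(-7) = 161)
s = 153 (s = 51 + 102 = 153)
m = -27692 (m = 161*(-85 - 87) = 161*(-172) = -27692)
s - m = 153 - 1*(-27692) = 153 + 27692 = 27845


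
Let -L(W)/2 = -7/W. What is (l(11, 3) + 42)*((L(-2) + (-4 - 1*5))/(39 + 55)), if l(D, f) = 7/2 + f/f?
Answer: -372/47 ≈ -7.9149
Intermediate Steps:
L(W) = 14/W (L(W) = -(-14)/W = 14/W)
l(D, f) = 9/2 (l(D, f) = 7*(½) + 1 = 7/2 + 1 = 9/2)
(l(11, 3) + 42)*((L(-2) + (-4 - 1*5))/(39 + 55)) = (9/2 + 42)*((14/(-2) + (-4 - 1*5))/(39 + 55)) = 93*((14*(-½) + (-4 - 5))/94)/2 = 93*((-7 - 9)*(1/94))/2 = 93*(-16*1/94)/2 = (93/2)*(-8/47) = -372/47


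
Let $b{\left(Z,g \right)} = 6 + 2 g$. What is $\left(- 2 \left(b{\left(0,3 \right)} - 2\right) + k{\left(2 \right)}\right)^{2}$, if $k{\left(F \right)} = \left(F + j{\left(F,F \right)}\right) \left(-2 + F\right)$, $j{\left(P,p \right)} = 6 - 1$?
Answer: $400$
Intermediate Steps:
$j{\left(P,p \right)} = 5$
$k{\left(F \right)} = \left(-2 + F\right) \left(5 + F\right)$ ($k{\left(F \right)} = \left(F + 5\right) \left(-2 + F\right) = \left(5 + F\right) \left(-2 + F\right) = \left(-2 + F\right) \left(5 + F\right)$)
$\left(- 2 \left(b{\left(0,3 \right)} - 2\right) + k{\left(2 \right)}\right)^{2} = \left(- 2 \left(\left(6 + 2 \cdot 3\right) - 2\right) + \left(-10 + 2^{2} + 3 \cdot 2\right)\right)^{2} = \left(- 2 \left(\left(6 + 6\right) - 2\right) + \left(-10 + 4 + 6\right)\right)^{2} = \left(- 2 \left(12 - 2\right) + 0\right)^{2} = \left(\left(-2\right) 10 + 0\right)^{2} = \left(-20 + 0\right)^{2} = \left(-20\right)^{2} = 400$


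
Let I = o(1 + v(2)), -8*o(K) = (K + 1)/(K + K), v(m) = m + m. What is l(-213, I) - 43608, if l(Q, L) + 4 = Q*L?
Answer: -1743841/40 ≈ -43596.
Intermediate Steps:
v(m) = 2*m
o(K) = -(1 + K)/(16*K) (o(K) = -(K + 1)/(8*(K + K)) = -(1 + K)/(8*(2*K)) = -(1 + K)*1/(2*K)/8 = -(1 + K)/(16*K))
I = -3/40 (I = (-1 - (1 + 2*2))/(16*(1 + 2*2)) = (-1 - (1 + 4))/(16*(1 + 4)) = (1/16)*(-1 - 1*5)/5 = (1/16)*(⅕)*(-1 - 5) = (1/16)*(⅕)*(-6) = -3/40 ≈ -0.075000)
l(Q, L) = -4 + L*Q (l(Q, L) = -4 + Q*L = -4 + L*Q)
l(-213, I) - 43608 = (-4 - 3/40*(-213)) - 43608 = (-4 + 639/40) - 43608 = 479/40 - 43608 = -1743841/40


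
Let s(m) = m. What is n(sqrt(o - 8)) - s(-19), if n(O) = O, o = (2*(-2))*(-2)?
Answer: 19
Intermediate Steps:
o = 8 (o = -4*(-2) = 8)
n(sqrt(o - 8)) - s(-19) = sqrt(8 - 8) - 1*(-19) = sqrt(0) + 19 = 0 + 19 = 19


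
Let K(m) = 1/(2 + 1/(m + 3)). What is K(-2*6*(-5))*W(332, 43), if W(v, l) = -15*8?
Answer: -7560/127 ≈ -59.528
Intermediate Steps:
W(v, l) = -120
K(m) = 1/(2 + 1/(3 + m))
K(-2*6*(-5))*W(332, 43) = ((3 - 2*6*(-5))/(7 + 2*(-2*6*(-5))))*(-120) = ((3 - 12*(-5))/(7 + 2*(-12*(-5))))*(-120) = ((3 + 60)/(7 + 2*60))*(-120) = (63/(7 + 120))*(-120) = (63/127)*(-120) = -7560/127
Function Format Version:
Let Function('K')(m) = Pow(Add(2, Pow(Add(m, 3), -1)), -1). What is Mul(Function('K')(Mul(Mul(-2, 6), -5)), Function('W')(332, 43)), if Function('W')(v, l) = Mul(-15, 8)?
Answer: Rational(-7560, 127) ≈ -59.528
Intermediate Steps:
Function('W')(v, l) = -120
Function('K')(m) = Pow(Add(2, Pow(Add(3, m), -1)), -1)
Mul(Function('K')(Mul(Mul(-2, 6), -5)), Function('W')(332, 43)) = Mul(Mul(Pow(Add(7, Mul(2, Mul(Mul(-2, 6), -5))), -1), Add(3, Mul(Mul(-2, 6), -5))), -120) = Mul(Mul(Pow(Add(7, Mul(2, Mul(-12, -5))), -1), Add(3, Mul(-12, -5))), -120) = Mul(Mul(Pow(Add(7, Mul(2, 60)), -1), Add(3, 60)), -120) = Mul(Mul(Pow(Add(7, 120), -1), 63), -120) = Mul(Mul(Pow(127, -1), 63), -120) = Mul(Mul(Rational(1, 127), 63), -120) = Mul(Rational(63, 127), -120) = Rational(-7560, 127)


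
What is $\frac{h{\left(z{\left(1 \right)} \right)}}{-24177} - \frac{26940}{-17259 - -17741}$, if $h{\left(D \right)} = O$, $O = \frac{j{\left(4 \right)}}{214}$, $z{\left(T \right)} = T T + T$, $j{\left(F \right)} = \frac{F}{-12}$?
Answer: $- \frac{209076409739}{3740713794} \approx -55.892$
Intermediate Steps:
$j{\left(F \right)} = - \frac{F}{12}$ ($j{\left(F \right)} = F \left(- \frac{1}{12}\right) = - \frac{F}{12}$)
$z{\left(T \right)} = T + T^{2}$ ($z{\left(T \right)} = T^{2} + T = T + T^{2}$)
$O = - \frac{1}{642}$ ($O = \frac{\left(- \frac{1}{12}\right) 4}{214} = \left(- \frac{1}{3}\right) \frac{1}{214} = - \frac{1}{642} \approx -0.0015576$)
$h{\left(D \right)} = - \frac{1}{642}$
$\frac{h{\left(z{\left(1 \right)} \right)}}{-24177} - \frac{26940}{-17259 - -17741} = - \frac{1}{642 \left(-24177\right)} - \frac{26940}{-17259 - -17741} = \left(- \frac{1}{642}\right) \left(- \frac{1}{24177}\right) - \frac{26940}{-17259 + 17741} = \frac{1}{15521634} - \frac{26940}{482} = \frac{1}{15521634} - \frac{13470}{241} = - \frac{209076409739}{3740713794}$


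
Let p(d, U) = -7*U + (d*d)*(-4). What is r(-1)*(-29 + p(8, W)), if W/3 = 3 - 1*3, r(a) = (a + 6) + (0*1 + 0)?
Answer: -1425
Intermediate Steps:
r(a) = 6 + a (r(a) = (6 + a) + (0 + 0) = (6 + a) + 0 = 6 + a)
W = 0 (W = 3*(3 - 1*3) = 3*(3 - 3) = 3*0 = 0)
p(d, U) = -7*U - 4*d² (p(d, U) = -7*U + d²*(-4) = -7*U - 4*d²)
r(-1)*(-29 + p(8, W)) = (6 - 1)*(-29 + (-7*0 - 4*8²)) = 5*(-29 + (0 - 4*64)) = 5*(-29 + (0 - 256)) = 5*(-29 - 256) = 5*(-285) = -1425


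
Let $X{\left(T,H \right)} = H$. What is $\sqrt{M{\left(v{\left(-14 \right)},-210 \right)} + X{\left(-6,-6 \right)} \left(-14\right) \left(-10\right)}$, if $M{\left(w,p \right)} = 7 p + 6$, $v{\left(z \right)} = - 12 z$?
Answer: $48 i \approx 48.0 i$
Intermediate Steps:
$M{\left(w,p \right)} = 6 + 7 p$
$\sqrt{M{\left(v{\left(-14 \right)},-210 \right)} + X{\left(-6,-6 \right)} \left(-14\right) \left(-10\right)} = \sqrt{\left(6 + 7 \left(-210\right)\right) + \left(-6\right) \left(-14\right) \left(-10\right)} = \sqrt{\left(6 - 1470\right) + 84 \left(-10\right)} = \sqrt{-1464 - 840} = \sqrt{-2304} = 48 i$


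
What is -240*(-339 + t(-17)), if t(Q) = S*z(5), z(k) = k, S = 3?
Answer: 77760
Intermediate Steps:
t(Q) = 15 (t(Q) = 3*5 = 15)
-240*(-339 + t(-17)) = -240*(-339 + 15) = -240*(-324) = 77760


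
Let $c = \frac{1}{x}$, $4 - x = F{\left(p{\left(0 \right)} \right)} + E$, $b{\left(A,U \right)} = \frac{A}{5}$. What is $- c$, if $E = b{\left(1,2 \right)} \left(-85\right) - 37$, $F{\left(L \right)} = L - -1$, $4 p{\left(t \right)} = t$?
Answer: $- \frac{1}{57} \approx -0.017544$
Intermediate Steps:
$b{\left(A,U \right)} = \frac{A}{5}$ ($b{\left(A,U \right)} = A \frac{1}{5} = \frac{A}{5}$)
$p{\left(t \right)} = \frac{t}{4}$
$F{\left(L \right)} = 1 + L$ ($F{\left(L \right)} = L + 1 = 1 + L$)
$E = -54$ ($E = \frac{1}{5} \cdot 1 \left(-85\right) - 37 = \frac{1}{5} \left(-85\right) - 37 = -17 - 37 = -54$)
$x = 57$ ($x = 4 - \left(\left(1 + \frac{1}{4} \cdot 0\right) - 54\right) = 4 - \left(\left(1 + 0\right) - 54\right) = 4 - \left(1 - 54\right) = 4 - -53 = 4 + 53 = 57$)
$c = \frac{1}{57} \approx 0.017544$
$- c = \left(-1\right) \frac{1}{57} = - \frac{1}{57}$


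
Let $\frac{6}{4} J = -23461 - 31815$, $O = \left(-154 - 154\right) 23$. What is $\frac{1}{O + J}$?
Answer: $- \frac{3}{131804} \approx -2.2761 \cdot 10^{-5}$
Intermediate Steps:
$O = -7084$ ($O = \left(-308\right) 23 = -7084$)
$J = - \frac{110552}{3}$ ($J = \frac{2 \left(-23461 - 31815\right)}{3} = \frac{2}{3} \left(-55276\right) = - \frac{110552}{3} \approx -36851.0$)
$\frac{1}{O + J} = \frac{1}{-7084 - \frac{110552}{3}} = \frac{1}{- \frac{131804}{3}} = - \frac{3}{131804}$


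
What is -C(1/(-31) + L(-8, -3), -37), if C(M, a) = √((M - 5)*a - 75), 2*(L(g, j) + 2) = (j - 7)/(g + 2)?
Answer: -√5340246/186 ≈ -12.424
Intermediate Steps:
L(g, j) = -2 + (-7 + j)/(2*(2 + g)) (L(g, j) = -2 + ((j - 7)/(g + 2))/2 = -2 + ((-7 + j)/(2 + g))/2 = -2 + (-7 + j)/(2*(2 + g)))
C(M, a) = √(-75 + a*(-5 + M)) (C(M, a) = √((-5 + M)*a - 75) = √(a*(-5 + M) - 75) = √(-75 + a*(-5 + M)))
-C(1/(-31) + L(-8, -3), -37) = -√(-75 - 5*(-37) + (1/(-31) + (-15 - 3 - 4*(-8))/(2*(2 - 8)))*(-37)) = -√(-75 + 185 + (-1/31 + (½)*(-15 - 3 + 32)/(-6))*(-37)) = -√(-75 + 185 + (-1/31 + (½)*(-⅙)*14)*(-37)) = -√(-75 + 185 + (-1/31 - 7/6)*(-37)) = -√(-75 + 185 - 223/186*(-37)) = -√(-75 + 185 + 8251/186) = -√(28711/186) = -√5340246/186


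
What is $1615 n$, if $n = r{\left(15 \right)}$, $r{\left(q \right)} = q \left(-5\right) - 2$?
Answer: $-124355$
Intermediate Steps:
$r{\left(q \right)} = -2 - 5 q$ ($r{\left(q \right)} = - 5 q - 2 = -2 - 5 q$)
$n = -77$ ($n = -2 - 75 = -77$)
$1615 n = 1615 \left(-77\right) = -124355$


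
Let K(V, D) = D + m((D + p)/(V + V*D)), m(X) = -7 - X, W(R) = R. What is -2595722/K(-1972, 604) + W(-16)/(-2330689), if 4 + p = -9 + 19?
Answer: -721779908780902260/166005055726927 ≈ -4347.9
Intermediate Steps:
p = 6 (p = -4 + (-9 + 19) = -4 + 10 = 6)
K(V, D) = -7 + D - (6 + D)/(V + D*V) (K(V, D) = D + (-7 - (D + 6)/(V + V*D)) = D + (-7 - (6 + D)/(V + D*V)) = -7 + D - (6 + D)/(V + D*V))
-2595722/K(-1972, 604) + W(-16)/(-2330689) = -2595722*(-1972*(1 + 604)/(-6 - 1*604 - 1972*(1 + 604)*(-7 + 604))) - 16/(-2330689) = -2595722*(-1193060/(-6 - 604 - 1972*605*597)) - 16*(-1/2330689) = -2595722*(-1193060/(-6 - 604 - 712256820)) + 16/2330689 = -2595722/((-1/1972*1/605*(-712257430))) + 16/2330689 = -2595722/71225743/119306 + 16/2330689 = -2595722*119306/71225743 + 16/2330689 = -309685208932/71225743 + 16/2330689 = -721779908780902260/166005055726927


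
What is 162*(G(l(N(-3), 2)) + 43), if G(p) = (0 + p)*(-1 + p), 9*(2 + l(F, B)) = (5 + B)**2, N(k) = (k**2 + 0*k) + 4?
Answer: 8330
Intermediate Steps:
N(k) = 4 + k**2 (N(k) = (k**2 + 0) + 4 = k**2 + 4 = 4 + k**2)
l(F, B) = -2 + (5 + B)**2/9
G(p) = p*(-1 + p)
162*(G(l(N(-3), 2)) + 43) = 162*((-2 + (5 + 2)**2/9)*(-1 + (-2 + (5 + 2)**2/9)) + 43) = 162*((-2 + (1/9)*7**2)*(-1 + (-2 + (1/9)*7**2)) + 43) = 162*((-2 + (1/9)*49)*(-1 + (-2 + (1/9)*49)) + 43) = 162*((-2 + 49/9)*(-1 + (-2 + 49/9)) + 43) = 162*(31*(-1 + 31/9)/9 + 43) = 162*((31/9)*(22/9) + 43) = 162*(682/81 + 43) = 162*(4165/81) = 8330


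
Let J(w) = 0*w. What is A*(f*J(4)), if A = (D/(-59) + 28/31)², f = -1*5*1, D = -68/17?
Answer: 0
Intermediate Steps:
D = -4 (D = -68*1/17 = -4)
J(w) = 0
f = -5 (f = -5*1 = -5)
A = 3154176/3345241 (A = (-4/(-59) + 28/31)² = (-4*(-1/59) + 28*(1/31))² = (4/59 + 28/31)² = (1776/1829)² = 3154176/3345241 ≈ 0.94288)
A*(f*J(4)) = 3154176*(-5*0)/3345241 = (3154176/3345241)*0 = 0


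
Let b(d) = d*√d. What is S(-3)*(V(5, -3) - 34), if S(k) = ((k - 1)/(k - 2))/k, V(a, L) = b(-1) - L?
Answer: 124/15 + 4*I/15 ≈ 8.2667 + 0.26667*I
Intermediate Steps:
b(d) = d^(3/2)
V(a, L) = -I - L (V(a, L) = (-1)^(3/2) - L = -I - L)
S(k) = (-1 + k)/(k*(-2 + k)) (S(k) = ((-1 + k)/(-2 + k))/k = (-1 + k)/(k*(-2 + k)))
S(-3)*(V(5, -3) - 34) = ((-1 - 3)/((-3)*(-2 - 3)))*((-I - 1*(-3)) - 34) = (-⅓*(-4)/(-5))*((-I + 3) - 34) = (-⅓*(-⅕)*(-4))*((3 - I) - 34) = -4*(-31 - I)/15 = 124/15 + 4*I/15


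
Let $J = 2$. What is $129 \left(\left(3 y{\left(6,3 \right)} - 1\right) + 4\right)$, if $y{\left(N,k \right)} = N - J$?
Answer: $1935$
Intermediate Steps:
$y{\left(N,k \right)} = -2 + N$ ($y{\left(N,k \right)} = N - 2 = -2 + N$)
$129 \left(\left(3 y{\left(6,3 \right)} - 1\right) + 4\right) = 129 \left(\left(3 \left(-2 + 6\right) - 1\right) + 4\right) = 129 \left(\left(3 \cdot 4 - 1\right) + 4\right) = 129 \left(\left(12 - 1\right) + 4\right) = 129 \left(11 + 4\right) = 129 \cdot 15 = 1935$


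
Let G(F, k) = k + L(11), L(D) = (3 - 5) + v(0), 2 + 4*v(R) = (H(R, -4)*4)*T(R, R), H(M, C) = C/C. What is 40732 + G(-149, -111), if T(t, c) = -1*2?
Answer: 81233/2 ≈ 40617.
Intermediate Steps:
H(M, C) = 1
T(t, c) = -2
v(R) = -5/2 (v(R) = -½ + ((1*4)*(-2))/4 = -½ + (4*(-2))/4 = -½ + (¼)*(-8) = -½ - 2 = -5/2)
L(D) = -9/2 (L(D) = (3 - 5) - 5/2 = -2 - 5/2 = -9/2)
G(F, k) = -9/2 + k (G(F, k) = k - 9/2 = -9/2 + k)
40732 + G(-149, -111) = 40732 + (-9/2 - 111) = 40732 - 231/2 = 81233/2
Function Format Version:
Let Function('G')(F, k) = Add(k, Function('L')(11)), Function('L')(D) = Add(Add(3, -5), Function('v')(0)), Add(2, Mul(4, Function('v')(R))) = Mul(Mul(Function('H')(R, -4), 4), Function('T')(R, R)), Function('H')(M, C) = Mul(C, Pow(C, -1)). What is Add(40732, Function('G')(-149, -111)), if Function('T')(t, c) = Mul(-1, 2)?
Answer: Rational(81233, 2) ≈ 40617.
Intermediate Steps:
Function('H')(M, C) = 1
Function('T')(t, c) = -2
Function('v')(R) = Rational(-5, 2) (Function('v')(R) = Add(Rational(-1, 2), Mul(Rational(1, 4), Mul(Mul(1, 4), -2))) = Add(Rational(-1, 2), Mul(Rational(1, 4), Mul(4, -2))) = Add(Rational(-1, 2), Mul(Rational(1, 4), -8)) = Add(Rational(-1, 2), -2) = Rational(-5, 2))
Function('L')(D) = Rational(-9, 2) (Function('L')(D) = Add(Add(3, -5), Rational(-5, 2)) = Add(-2, Rational(-5, 2)) = Rational(-9, 2))
Function('G')(F, k) = Add(Rational(-9, 2), k) (Function('G')(F, k) = Add(k, Rational(-9, 2)) = Add(Rational(-9, 2), k))
Add(40732, Function('G')(-149, -111)) = Add(40732, Add(Rational(-9, 2), -111)) = Add(40732, Rational(-231, 2)) = Rational(81233, 2)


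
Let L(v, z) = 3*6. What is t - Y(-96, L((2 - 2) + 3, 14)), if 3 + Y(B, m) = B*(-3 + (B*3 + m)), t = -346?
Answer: -26551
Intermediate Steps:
L(v, z) = 18
Y(B, m) = -3 + B*(-3 + m + 3*B) (Y(B, m) = -3 + B*(-3 + (B*3 + m)) = -3 + B*(-3 + (3*B + m)) = -3 + B*(-3 + (m + 3*B)) = -3 + B*(-3 + m + 3*B))
t - Y(-96, L((2 - 2) + 3, 14)) = -346 - (-3 - 3*(-96) + 3*(-96)² - 96*18) = -346 - (-3 + 288 + 3*9216 - 1728) = -346 - (-3 + 288 + 27648 - 1728) = -346 - 1*26205 = -346 - 26205 = -26551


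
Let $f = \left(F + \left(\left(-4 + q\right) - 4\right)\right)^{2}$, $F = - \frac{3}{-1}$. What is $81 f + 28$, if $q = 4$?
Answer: $109$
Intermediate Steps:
$F = 3$ ($F = \left(-3\right) \left(-1\right) = 3$)
$f = 1$ ($f = \left(3 + \left(\left(-4 + 4\right) - 4\right)\right)^{2} = \left(3 + \left(0 - 4\right)\right)^{2} = \left(3 - 4\right)^{2} = \left(-1\right)^{2} = 1$)
$81 f + 28 = 81 \cdot 1 + 28 = 81 + 28 = 109$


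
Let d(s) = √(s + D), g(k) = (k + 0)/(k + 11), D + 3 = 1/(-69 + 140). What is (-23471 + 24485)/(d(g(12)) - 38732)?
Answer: -8016855873/306221757577 - 507*I*√1642798/612443515154 ≈ -0.02618 - 1.061e-6*I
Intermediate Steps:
D = -212/71 (D = -3 + 1/(-69 + 140) = -3 + 1/71 = -212/71 ≈ -2.9859)
g(k) = k/(11 + k)
d(s) = √(-212/71 + s) (d(s) = √(s - 212/71) = √(-212/71 + s))
(-23471 + 24485)/(d(g(12)) - 38732) = (-23471 + 24485)/(√(-15052 + 5041*(12/(11 + 12)))/71 - 38732) = 1014/(√(-15052 + 5041*(12/23))/71 - 38732) = 1014/(√(-15052 + 60492/23)/71 - 38732) = 1014/(√(-285704/23)/71 - 38732) = 1014/((2*I*√1642798/23)/71 - 38732) = 1014/(2*I*√1642798/1633 - 38732) = 1014/(-38732 + 2*I*√1642798/1633)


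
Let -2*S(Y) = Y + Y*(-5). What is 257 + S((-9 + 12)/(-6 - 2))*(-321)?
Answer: 1991/4 ≈ 497.75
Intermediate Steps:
S(Y) = 2*Y (S(Y) = -(Y + Y*(-5))/2 = -(Y - 5*Y)/2 = -(-2)*Y = 2*Y)
257 + S((-9 + 12)/(-6 - 2))*(-321) = 257 + (2*((-9 + 12)/(-6 - 2)))*(-321) = 257 + (2*(3/(-8)))*(-321) = 257 + (2*(3*(-⅛)))*(-321) = 257 + (2*(-3/8))*(-321) = 257 - ¾*(-321) = 257 + 963/4 = 1991/4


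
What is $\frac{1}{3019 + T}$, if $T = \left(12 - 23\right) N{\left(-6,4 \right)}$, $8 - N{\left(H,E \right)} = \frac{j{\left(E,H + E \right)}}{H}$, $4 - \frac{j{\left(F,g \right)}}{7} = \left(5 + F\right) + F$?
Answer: $\frac{2}{6093} \approx 0.00032825$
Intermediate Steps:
$j{\left(F,g \right)} = -7 - 14 F$ ($j{\left(F,g \right)} = 28 - 7 \left(\left(5 + F\right) + F\right) = 28 - 7 \left(5 + 2 F\right) = 28 - \left(35 + 14 F\right) = -7 - 14 F$)
$N{\left(H,E \right)} = 8 - \frac{-7 - 14 E}{H}$
$T = \frac{55}{2}$ ($T = \left(12 - 23\right) \frac{7 + 8 \left(-6\right) + 14 \cdot 4}{-6} = - 11 \left(- \frac{7 - 48 + 56}{6}\right) = - 11 \left(\left(- \frac{1}{6}\right) 15\right) = \left(-11\right) \left(- \frac{5}{2}\right) = \frac{55}{2} \approx 27.5$)
$\frac{1}{3019 + T} = \frac{1}{3019 + \frac{55}{2}} = \frac{1}{\frac{6093}{2}} = \frac{2}{6093}$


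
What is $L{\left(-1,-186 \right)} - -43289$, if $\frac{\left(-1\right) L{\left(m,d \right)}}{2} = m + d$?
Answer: $43663$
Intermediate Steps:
$L{\left(m,d \right)} = - 2 d - 2 m$ ($L{\left(m,d \right)} = - 2 \left(m + d\right) = - 2 \left(d + m\right) = - 2 d - 2 m$)
$L{\left(-1,-186 \right)} - -43289 = \left(\left(-2\right) \left(-186\right) - -2\right) - -43289 = \left(372 + 2\right) + 43289 = 374 + 43289 = 43663$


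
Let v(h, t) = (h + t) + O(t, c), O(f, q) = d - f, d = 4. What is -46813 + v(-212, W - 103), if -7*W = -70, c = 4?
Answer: -47021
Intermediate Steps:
O(f, q) = 4 - f
W = 10 (W = -1/7*(-70) = 10)
v(h, t) = 4 + h (v(h, t) = (h + t) + (4 - t) = 4 + h)
-46813 + v(-212, W - 103) = -46813 + (4 - 212) = -46813 - 208 = -47021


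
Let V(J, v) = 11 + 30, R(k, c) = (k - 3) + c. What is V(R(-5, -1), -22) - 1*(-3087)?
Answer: 3128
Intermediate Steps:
R(k, c) = -3 + c + k (R(k, c) = (-3 + k) + c = -3 + c + k)
V(J, v) = 41
V(R(-5, -1), -22) - 1*(-3087) = 41 - 1*(-3087) = 41 + 3087 = 3128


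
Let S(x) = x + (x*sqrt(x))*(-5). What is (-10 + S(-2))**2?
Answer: -56 - 240*I*sqrt(2) ≈ -56.0 - 339.41*I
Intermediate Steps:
S(x) = x - 5*x**(3/2) (S(x) = x + x**(3/2)*(-5) = x - 5*x**(3/2))
(-10 + S(-2))**2 = (-10 + (-2 - (-10)*I*sqrt(2)))**2 = (-10 + (-2 + 10*I*sqrt(2)))**2 = (-12 + 10*I*sqrt(2))**2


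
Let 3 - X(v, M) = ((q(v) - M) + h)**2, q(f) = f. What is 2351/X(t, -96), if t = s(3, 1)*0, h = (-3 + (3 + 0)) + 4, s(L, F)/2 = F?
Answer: -2351/9997 ≈ -0.23517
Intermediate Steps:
s(L, F) = 2*F
h = 4 (h = (-3 + 3) + 4 = 0 + 4 = 4)
t = 0 (t = (2*1)*0 = 2*0 = 0)
X(v, M) = 3 - (4 + v - M)**2 (X(v, M) = 3 - ((v - M) + 4)**2 = 3 - (4 + v - M)**2)
2351/X(t, -96) = 2351/(3 - (4 + 0 - 1*(-96))**2) = 2351/(3 - (4 + 0 + 96)**2) = 2351/(3 - 1*100**2) = 2351/(3 - 1*10000) = 2351/(3 - 10000) = 2351/(-9997) = 2351*(-1/9997) = -2351/9997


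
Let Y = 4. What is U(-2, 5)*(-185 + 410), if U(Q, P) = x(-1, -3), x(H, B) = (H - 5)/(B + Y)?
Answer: -1350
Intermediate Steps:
x(H, B) = (-5 + H)/(4 + B) (x(H, B) = (H - 5)/(B + 4) = (-5 + H)/(4 + B))
U(Q, P) = -6 (U(Q, P) = (-5 - 1)/(4 - 3) = -6/1 = 1*(-6) = -6)
U(-2, 5)*(-185 + 410) = -6*(-185 + 410) = -6*225 = -1350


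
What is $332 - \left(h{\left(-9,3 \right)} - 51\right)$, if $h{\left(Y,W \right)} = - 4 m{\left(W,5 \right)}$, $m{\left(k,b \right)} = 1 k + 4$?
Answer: $411$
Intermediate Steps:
$m{\left(k,b \right)} = 4 + k$ ($m{\left(k,b \right)} = k + 4 = 4 + k$)
$h{\left(Y,W \right)} = -16 - 4 W$ ($h{\left(Y,W \right)} = - 4 \left(4 + W\right) = -16 - 4 W$)
$332 - \left(h{\left(-9,3 \right)} - 51\right) = 332 - \left(\left(-16 - 12\right) - 51\right) = 332 - \left(-28 - 51\right) = 332 - -79 = 332 + 79 = 411$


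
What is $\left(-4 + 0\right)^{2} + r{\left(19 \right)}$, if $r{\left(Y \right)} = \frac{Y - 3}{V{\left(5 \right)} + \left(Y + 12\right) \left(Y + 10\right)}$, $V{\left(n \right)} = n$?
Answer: $\frac{1810}{113} \approx 16.018$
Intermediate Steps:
$r{\left(Y \right)} = \frac{-3 + Y}{5 + \left(10 + Y\right) \left(12 + Y\right)}$ ($r{\left(Y \right)} = \frac{Y - 3}{5 + \left(Y + 12\right) \left(Y + 10\right)} = \frac{-3 + Y}{5 + \left(12 + Y\right) \left(10 + Y\right)} = \frac{-3 + Y}{5 + \left(10 + Y\right) \left(12 + Y\right)}$)
$\left(-4 + 0\right)^{2} + r{\left(19 \right)} = \left(-4 + 0\right)^{2} + \frac{-3 + 19}{125 + 19^{2} + 22 \cdot 19} = \left(-4\right)^{2} + \frac{1}{125 + 361 + 418} \cdot 16 = 16 + \frac{1}{904} \cdot 16 = 16 + \frac{2}{113} = \frac{1810}{113}$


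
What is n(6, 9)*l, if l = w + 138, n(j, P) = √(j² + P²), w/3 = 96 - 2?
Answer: 1260*√13 ≈ 4543.0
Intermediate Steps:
w = 282 (w = 3*(96 - 2) = 3*94 = 282)
n(j, P) = √(P² + j²)
l = 420 (l = 282 + 138 = 420)
n(6, 9)*l = √(9² + 6²)*420 = √(81 + 36)*420 = √117*420 = (3*√13)*420 = 1260*√13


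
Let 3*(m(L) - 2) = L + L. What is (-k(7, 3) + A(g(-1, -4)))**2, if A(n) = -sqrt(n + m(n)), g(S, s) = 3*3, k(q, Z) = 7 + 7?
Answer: (14 + sqrt(17))**2 ≈ 328.45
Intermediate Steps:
m(L) = 2 + 2*L/3 (m(L) = 2 + (L + L)/3 = 2 + (2*L)/3 = 2 + 2*L/3)
k(q, Z) = 14
g(S, s) = 9
A(n) = -sqrt(2 + 5*n/3) (A(n) = -sqrt(n + (2 + 2*n/3)) = -sqrt(2 + 5*n/3))
(-k(7, 3) + A(g(-1, -4)))**2 = (-1*14 - sqrt(18 + 15*9)/3)**2 = (-14 - sqrt(18 + 135)/3)**2 = (-14 - sqrt(17))**2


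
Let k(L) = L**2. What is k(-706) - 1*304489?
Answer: 193947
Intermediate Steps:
k(-706) - 1*304489 = (-706)**2 - 1*304489 = 498436 - 304489 = 193947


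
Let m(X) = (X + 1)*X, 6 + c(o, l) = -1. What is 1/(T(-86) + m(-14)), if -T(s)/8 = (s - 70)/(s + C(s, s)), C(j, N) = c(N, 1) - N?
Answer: 7/26 ≈ 0.26923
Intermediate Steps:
c(o, l) = -7 (c(o, l) = -6 - 1 = -7)
C(j, N) = -7 - N
m(X) = X*(1 + X) (m(X) = (1 + X)*X = X*(1 + X))
T(s) = -80 + 8*s/7 (T(s) = -8*(s - 70)/(s + (-7 - s)) = -8*(-70 + s)/(-7) = -8*(-70 + s)*(-1)/7 = -8*(10 - s/7) = -80 + 8*s/7)
1/(T(-86) + m(-14)) = 1/((-80 + (8/7)*(-86)) - 14*(1 - 14)) = 1/((-80 - 688/7) - 14*(-13)) = 1/(-1248/7 + 182) = 1/(26/7) = 7/26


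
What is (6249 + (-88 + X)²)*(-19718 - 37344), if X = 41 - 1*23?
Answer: -636184238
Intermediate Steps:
X = 18 (X = 41 - 23 = 18)
(6249 + (-88 + X)²)*(-19718 - 37344) = (6249 + (-88 + 18)²)*(-19718 - 37344) = (6249 + (-70)²)*(-57062) = (6249 + 4900)*(-57062) = 11149*(-57062) = -636184238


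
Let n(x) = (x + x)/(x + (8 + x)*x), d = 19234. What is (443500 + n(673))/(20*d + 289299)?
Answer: 151233501/229826839 ≈ 0.65803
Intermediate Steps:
n(x) = 2*x/(x + x*(8 + x)) (n(x) = (2*x)/(x + x*(8 + x)) = 2*x/(x + x*(8 + x)))
(443500 + n(673))/(20*d + 289299) = (443500 + 2/(9 + 673))/(20*19234 + 289299) = (443500 + 2/682)/(384680 + 289299) = (443500 + 2*(1/682))/673979 = (443500 + 1/341)*(1/673979) = (151233501/341)*(1/673979) = 151233501/229826839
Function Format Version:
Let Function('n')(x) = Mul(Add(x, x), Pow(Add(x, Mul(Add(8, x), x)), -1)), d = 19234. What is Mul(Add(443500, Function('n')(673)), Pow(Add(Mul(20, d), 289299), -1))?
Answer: Rational(151233501, 229826839) ≈ 0.65803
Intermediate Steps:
Function('n')(x) = Mul(2, x, Pow(Add(x, Mul(x, Add(8, x))), -1)) (Function('n')(x) = Mul(Mul(2, x), Pow(Add(x, Mul(x, Add(8, x))), -1)) = Mul(2, x, Pow(Add(x, Mul(x, Add(8, x))), -1)))
Mul(Add(443500, Function('n')(673)), Pow(Add(Mul(20, d), 289299), -1)) = Mul(Add(443500, Mul(2, Pow(Add(9, 673), -1))), Pow(Add(Mul(20, 19234), 289299), -1)) = Mul(Add(443500, Mul(2, Pow(682, -1))), Pow(Add(384680, 289299), -1)) = Mul(Add(443500, Mul(2, Rational(1, 682))), Pow(673979, -1)) = Mul(Add(443500, Rational(1, 341)), Rational(1, 673979)) = Mul(Rational(151233501, 341), Rational(1, 673979)) = Rational(151233501, 229826839)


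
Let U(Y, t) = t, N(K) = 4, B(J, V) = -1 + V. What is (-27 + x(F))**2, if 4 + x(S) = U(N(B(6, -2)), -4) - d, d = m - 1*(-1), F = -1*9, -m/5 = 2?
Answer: 676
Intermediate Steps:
m = -10 (m = -5*2 = -10)
F = -9
d = -9 (d = -10 - 1*(-1) = -10 + 1 = -9)
x(S) = 1 (x(S) = -4 + (-4 - 1*(-9)) = -4 + (-4 + 9) = -4 + 5 = 1)
(-27 + x(F))**2 = (-27 + 1)**2 = (-26)**2 = 676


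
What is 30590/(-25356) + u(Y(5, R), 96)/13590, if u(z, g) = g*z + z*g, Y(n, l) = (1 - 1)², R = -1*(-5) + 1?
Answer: -15295/12678 ≈ -1.2064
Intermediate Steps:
R = 6 (R = 5 + 1 = 6)
Y(n, l) = 0 (Y(n, l) = 0² = 0)
u(z, g) = 2*g*z (u(z, g) = g*z + g*z = 2*g*z)
30590/(-25356) + u(Y(5, R), 96)/13590 = 30590/(-25356) + (2*96*0)/13590 = 30590*(-1/25356) + 0*(1/13590) = -15295/12678 + 0 = -15295/12678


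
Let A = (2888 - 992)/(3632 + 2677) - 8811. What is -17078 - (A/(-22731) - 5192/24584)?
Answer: -2508775907100958/146899519389 ≈ -17078.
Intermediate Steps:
A = -18528901/2103 (A = 1896/6309 - 8811 = 1896*(1/6309) - 8811 = 632/2103 - 8811 = -18528901/2103 ≈ -8810.7)
-17078 - (A/(-22731) - 5192/24584) = -17078 - (-18528901/2103/(-22731) - 5192/24584) = -17078 - (-18528901/2103*(-1/22731) - 5192*1/24584) = -17078 - (18528901/47803293 - 649/3073) = -17078 - 1*25914975616/146899519389 = -17078 - 25914975616/146899519389 = -2508775907100958/146899519389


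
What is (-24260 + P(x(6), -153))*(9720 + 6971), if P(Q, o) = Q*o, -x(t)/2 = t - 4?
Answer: -394708768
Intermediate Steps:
x(t) = 8 - 2*t (x(t) = -2*(t - 4) = -2*(-4 + t) = 8 - 2*t)
(-24260 + P(x(6), -153))*(9720 + 6971) = (-24260 + (8 - 2*6)*(-153))*(9720 + 6971) = (-24260 + (8 - 12)*(-153))*16691 = (-24260 - 4*(-153))*16691 = (-24260 + 612)*16691 = -23648*16691 = -394708768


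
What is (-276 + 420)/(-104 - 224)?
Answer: -18/41 ≈ -0.43902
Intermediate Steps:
(-276 + 420)/(-104 - 224) = 144/(-328) = 144*(-1/328) = -18/41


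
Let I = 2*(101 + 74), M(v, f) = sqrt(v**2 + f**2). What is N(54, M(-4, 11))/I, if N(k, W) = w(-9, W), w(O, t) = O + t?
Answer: -9/350 + sqrt(137)/350 ≈ 0.0077277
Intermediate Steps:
M(v, f) = sqrt(f**2 + v**2)
I = 350 (I = 2*175 = 350)
N(k, W) = -9 + W
N(54, M(-4, 11))/I = (-9 + sqrt(11**2 + (-4)**2))/350 = (-9 + sqrt(121 + 16))*(1/350) = (-9 + sqrt(137))*(1/350) = -9/350 + sqrt(137)/350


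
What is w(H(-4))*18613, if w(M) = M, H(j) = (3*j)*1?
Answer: -223356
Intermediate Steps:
H(j) = 3*j
w(H(-4))*18613 = (3*(-4))*18613 = -12*18613 = -223356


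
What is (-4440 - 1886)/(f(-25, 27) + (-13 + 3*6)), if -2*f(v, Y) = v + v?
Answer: -3163/15 ≈ -210.87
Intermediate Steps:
f(v, Y) = -v (f(v, Y) = -(v + v)/2 = -v)
(-4440 - 1886)/(f(-25, 27) + (-13 + 3*6)) = (-4440 - 1886)/(-1*(-25) + (-13 + 3*6)) = -6326/(25 + (-13 + 18)) = -6326/(25 + 5) = -6326/30 = -6326*1/30 = -3163/15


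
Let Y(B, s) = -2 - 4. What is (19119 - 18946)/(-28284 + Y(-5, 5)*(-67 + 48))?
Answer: -173/28170 ≈ -0.0061413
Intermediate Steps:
Y(B, s) = -6
(19119 - 18946)/(-28284 + Y(-5, 5)*(-67 + 48)) = (19119 - 18946)/(-28284 - 6*(-67 + 48)) = 173/(-28284 - 6*(-19)) = 173/(-28284 + 114) = 173/(-28170) = 173*(-1/28170) = -173/28170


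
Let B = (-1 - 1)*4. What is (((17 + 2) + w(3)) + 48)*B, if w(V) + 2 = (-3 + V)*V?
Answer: -520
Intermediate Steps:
w(V) = -2 + V*(-3 + V) (w(V) = -2 + (-3 + V)*V = -2 + V*(-3 + V))
B = -8 (B = -2*4 = -8)
(((17 + 2) + w(3)) + 48)*B = (((17 + 2) + (-2 + 3**2 - 3*3)) + 48)*(-8) = ((19 + (-2 + 9 - 9)) + 48)*(-8) = ((19 - 2) + 48)*(-8) = (17 + 48)*(-8) = 65*(-8) = -520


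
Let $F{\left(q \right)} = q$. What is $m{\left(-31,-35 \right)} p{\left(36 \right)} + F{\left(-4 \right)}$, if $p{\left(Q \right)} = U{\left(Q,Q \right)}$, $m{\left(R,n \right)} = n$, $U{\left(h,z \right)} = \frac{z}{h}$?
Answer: $-39$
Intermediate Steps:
$p{\left(Q \right)} = 1$ ($p{\left(Q \right)} = \frac{Q}{Q} = 1$)
$m{\left(-31,-35 \right)} p{\left(36 \right)} + F{\left(-4 \right)} = \left(-35\right) 1 - 4 = -35 - 4 = -39$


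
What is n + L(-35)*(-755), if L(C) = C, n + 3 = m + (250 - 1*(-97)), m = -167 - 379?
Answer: 26223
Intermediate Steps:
m = -546
n = -202 (n = -3 + (-546 + (250 - 1*(-97))) = -3 + (-546 + (250 + 97)) = -3 + (-546 + 347) = -3 - 199 = -202)
n + L(-35)*(-755) = -202 - 35*(-755) = -202 + 26425 = 26223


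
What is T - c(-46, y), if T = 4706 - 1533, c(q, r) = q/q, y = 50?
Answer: 3172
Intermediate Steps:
c(q, r) = 1
T = 3173
T - c(-46, y) = 3173 - 1*1 = 3173 - 1 = 3172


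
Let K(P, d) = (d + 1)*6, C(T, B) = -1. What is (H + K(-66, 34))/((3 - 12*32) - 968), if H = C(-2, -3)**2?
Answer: -211/1349 ≈ -0.15641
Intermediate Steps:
H = 1 (H = (-1)**2 = 1)
K(P, d) = 6 + 6*d (K(P, d) = (1 + d)*6 = 6 + 6*d)
(H + K(-66, 34))/((3 - 12*32) - 968) = (1 + (6 + 6*34))/((3 - 12*32) - 968) = (1 + (6 + 204))/((3 - 384) - 968) = (1 + 210)/(-381 - 968) = 211/(-1349) = 211*(-1/1349) = -211/1349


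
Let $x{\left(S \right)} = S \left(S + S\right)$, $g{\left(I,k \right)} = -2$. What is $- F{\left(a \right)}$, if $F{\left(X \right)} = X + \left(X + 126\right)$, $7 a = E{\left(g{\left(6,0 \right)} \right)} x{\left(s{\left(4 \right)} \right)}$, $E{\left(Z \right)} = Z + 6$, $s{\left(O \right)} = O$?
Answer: $- \frac{1138}{7} \approx -162.57$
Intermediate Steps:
$E{\left(Z \right)} = 6 + Z$
$x{\left(S \right)} = 2 S^{2}$ ($x{\left(S \right)} = S 2 S = 2 S^{2}$)
$a = \frac{128}{7}$ ($a = \frac{\left(6 - 2\right) 2 \cdot 4^{2}}{7} = \frac{4 \cdot 2 \cdot 16}{7} = \frac{4 \cdot 32}{7} = \frac{1}{7} \cdot 128 = \frac{128}{7} \approx 18.286$)
$F{\left(X \right)} = 126 + 2 X$ ($F{\left(X \right)} = X + \left(126 + X\right) = 126 + 2 X$)
$- F{\left(a \right)} = - (126 + 2 \cdot \frac{128}{7}) = - (126 + \frac{256}{7}) = \left(-1\right) \frac{1138}{7} = - \frac{1138}{7}$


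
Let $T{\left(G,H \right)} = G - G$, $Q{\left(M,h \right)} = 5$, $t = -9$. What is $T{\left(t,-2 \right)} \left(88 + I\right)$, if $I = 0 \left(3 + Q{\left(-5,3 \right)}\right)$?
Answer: $0$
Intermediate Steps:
$T{\left(G,H \right)} = 0$
$I = 0$ ($I = 0 \left(3 + 5\right) = 0 \cdot 8 = 0$)
$T{\left(t,-2 \right)} \left(88 + I\right) = 0 \left(88 + 0\right) = 0 \cdot 88 = 0$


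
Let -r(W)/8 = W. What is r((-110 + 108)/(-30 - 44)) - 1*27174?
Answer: -1005446/37 ≈ -27174.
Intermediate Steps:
r(W) = -8*W
r((-110 + 108)/(-30 - 44)) - 1*27174 = -8*(-110 + 108)/(-30 - 44) - 1*27174 = -(-16)/(-74) - 27174 = -(-16)*(-1)/74 - 27174 = -8*1/37 - 27174 = -8/37 - 27174 = -1005446/37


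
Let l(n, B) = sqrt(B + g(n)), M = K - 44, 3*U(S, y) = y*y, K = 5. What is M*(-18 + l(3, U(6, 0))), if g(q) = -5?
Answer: 702 - 39*I*sqrt(5) ≈ 702.0 - 87.207*I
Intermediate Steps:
U(S, y) = y**2/3 (U(S, y) = (y*y)/3 = y**2/3)
M = -39 (M = 5 - 44 = -39)
l(n, B) = sqrt(-5 + B) (l(n, B) = sqrt(B - 5) = sqrt(-5 + B))
M*(-18 + l(3, U(6, 0))) = -39*(-18 + sqrt(-5 + (1/3)*0**2)) = -39*(-18 + sqrt(-5 + (1/3)*0)) = -39*(-18 + sqrt(-5 + 0)) = -39*(-18 + sqrt(-5)) = -39*(-18 + I*sqrt(5)) = 702 - 39*I*sqrt(5)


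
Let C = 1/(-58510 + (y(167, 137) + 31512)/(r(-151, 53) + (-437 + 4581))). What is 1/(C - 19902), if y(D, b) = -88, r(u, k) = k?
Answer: -245535046/4886638489689 ≈ -5.0246e-5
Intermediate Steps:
C = -4197/245535046 (C = 1/(-58510 + (-88 + 31512)/(53 + (-437 + 4581))) = 1/(-58510 + 31424/(53 + 4144)) = 1/(-58510 + 31424/4197) = 1/(-245535046/4197) = -4197/245535046 ≈ -1.7093e-5)
1/(C - 19902) = 1/(-4197/245535046 - 19902) = 1/(-4886638489689/245535046) = -245535046/4886638489689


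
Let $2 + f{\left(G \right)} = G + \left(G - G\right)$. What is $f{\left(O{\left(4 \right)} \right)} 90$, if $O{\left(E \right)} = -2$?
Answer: $-360$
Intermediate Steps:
$f{\left(G \right)} = -2 + G$ ($f{\left(G \right)} = -2 + \left(G + \left(G - G\right)\right) = -2 + \left(G + 0\right) = -2 + G$)
$f{\left(O{\left(4 \right)} \right)} 90 = \left(-2 - 2\right) 90 = \left(-4\right) 90 = -360$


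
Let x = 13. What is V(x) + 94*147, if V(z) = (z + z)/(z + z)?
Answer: 13819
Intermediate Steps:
V(z) = 1 (V(z) = (2*z)/((2*z)) = (2*z)*(1/(2*z)) = 1)
V(x) + 94*147 = 1 + 94*147 = 1 + 13818 = 13819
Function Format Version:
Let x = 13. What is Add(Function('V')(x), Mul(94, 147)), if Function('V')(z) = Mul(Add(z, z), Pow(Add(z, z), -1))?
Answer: 13819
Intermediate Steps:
Function('V')(z) = 1 (Function('V')(z) = Mul(Mul(2, z), Pow(Mul(2, z), -1)) = Mul(Mul(2, z), Mul(Rational(1, 2), Pow(z, -1))) = 1)
Add(Function('V')(x), Mul(94, 147)) = Add(1, Mul(94, 147)) = Add(1, 13818) = 13819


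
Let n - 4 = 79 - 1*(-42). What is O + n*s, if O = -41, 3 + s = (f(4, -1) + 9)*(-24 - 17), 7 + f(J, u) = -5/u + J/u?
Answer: -15791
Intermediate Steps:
n = 125 (n = 4 + (79 - 1*(-42)) = 4 + (79 + 42) = 4 + 121 = 125)
f(J, u) = -7 - 5/u + J/u (f(J, u) = -7 + (-5/u + J/u) = -7 - 5/u + J/u)
s = -126 (s = -3 + ((-5 + 4 - 7*(-1))/(-1) + 9)*(-24 - 17) = -3 + (-(-5 + 4 + 7) + 9)*(-41) = -3 + (-1*6 + 9)*(-41) = -3 + (-6 + 9)*(-41) = -3 + 3*(-41) = -3 - 123 = -126)
O + n*s = -41 + 125*(-126) = -41 - 15750 = -15791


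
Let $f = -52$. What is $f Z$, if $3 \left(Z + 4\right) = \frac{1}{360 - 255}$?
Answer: $\frac{65468}{315} \approx 207.83$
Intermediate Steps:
$Z = - \frac{1259}{315}$ ($Z = -4 + \frac{1}{3 \left(360 - 255\right)} = -4 + \frac{1}{3 \cdot 105} = -4 + \frac{1}{3} \cdot \frac{1}{105} = -4 + \frac{1}{315} = - \frac{1259}{315} \approx -3.9968$)
$f Z = \left(-52\right) \left(- \frac{1259}{315}\right) = \frac{65468}{315}$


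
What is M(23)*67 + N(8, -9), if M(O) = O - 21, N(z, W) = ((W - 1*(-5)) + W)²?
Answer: 303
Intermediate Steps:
N(z, W) = (5 + 2*W)² (N(z, W) = ((W + 5) + W)² = ((5 + W) + W)² = (5 + 2*W)²)
M(O) = -21 + O
M(23)*67 + N(8, -9) = (-21 + 23)*67 + (5 + 2*(-9))² = 2*67 + (5 - 18)² = 134 + (-13)² = 134 + 169 = 303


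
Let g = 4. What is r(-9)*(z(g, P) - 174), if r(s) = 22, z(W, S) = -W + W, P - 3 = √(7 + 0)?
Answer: -3828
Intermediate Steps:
P = 3 + √7 (P = 3 + √(7 + 0) = 3 + √7 ≈ 5.6458)
z(W, S) = 0
r(-9)*(z(g, P) - 174) = 22*(0 - 174) = 22*(-174) = -3828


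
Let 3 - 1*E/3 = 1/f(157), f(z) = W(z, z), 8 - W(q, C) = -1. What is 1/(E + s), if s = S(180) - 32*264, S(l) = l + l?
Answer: -3/24238 ≈ -0.00012377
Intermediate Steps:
W(q, C) = 9 (W(q, C) = 8 - 1*(-1) = 8 + 1 = 9)
f(z) = 9
S(l) = 2*l
E = 26/3 (E = 9 - 3/9 = 9 - 3*1/9 = 9 - 1/3 = 26/3 ≈ 8.6667)
s = -8088 (s = 2*180 - 32*264 = 360 - 1*8448 = 360 - 8448 = -8088)
1/(E + s) = 1/(26/3 - 8088) = 1/(-24238/3) = -3/24238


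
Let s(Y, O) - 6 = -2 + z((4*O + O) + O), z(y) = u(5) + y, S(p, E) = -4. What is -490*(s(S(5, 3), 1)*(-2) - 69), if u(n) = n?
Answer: 48510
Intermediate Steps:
z(y) = 5 + y
s(Y, O) = 9 + 6*O (s(Y, O) = 6 + (-2 + (5 + ((4*O + O) + O))) = 6 + (-2 + (5 + (5*O + O))) = 6 + (-2 + (5 + 6*O)) = 6 + (3 + 6*O) = 9 + 6*O)
-490*(s(S(5, 3), 1)*(-2) - 69) = -490*((9 + 6*1)*(-2) - 69) = -490*((9 + 6)*(-2) - 69) = -490*(15*(-2) - 69) = -490*(-30 - 69) = -490*(-99) = 48510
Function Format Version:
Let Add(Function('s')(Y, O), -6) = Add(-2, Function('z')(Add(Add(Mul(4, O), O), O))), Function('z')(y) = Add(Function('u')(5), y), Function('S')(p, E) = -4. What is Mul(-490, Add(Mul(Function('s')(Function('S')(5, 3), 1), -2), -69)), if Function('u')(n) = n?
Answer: 48510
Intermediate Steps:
Function('z')(y) = Add(5, y)
Function('s')(Y, O) = Add(9, Mul(6, O)) (Function('s')(Y, O) = Add(6, Add(-2, Add(5, Add(Add(Mul(4, O), O), O)))) = Add(6, Add(-2, Add(5, Add(Mul(5, O), O)))) = Add(6, Add(-2, Add(5, Mul(6, O)))) = Add(6, Add(3, Mul(6, O))) = Add(9, Mul(6, O)))
Mul(-490, Add(Mul(Function('s')(Function('S')(5, 3), 1), -2), -69)) = Mul(-490, Add(Mul(Add(9, Mul(6, 1)), -2), -69)) = Mul(-490, Add(Mul(Add(9, 6), -2), -69)) = Mul(-490, Add(Mul(15, -2), -69)) = Mul(-490, Add(-30, -69)) = Mul(-490, -99) = 48510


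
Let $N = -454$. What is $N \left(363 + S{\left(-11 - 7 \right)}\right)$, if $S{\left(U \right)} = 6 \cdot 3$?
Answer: $-172974$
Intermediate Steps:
$S{\left(U \right)} = 18$
$N \left(363 + S{\left(-11 - 7 \right)}\right) = - 454 \left(363 + 18\right) = \left(-454\right) 381 = -172974$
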